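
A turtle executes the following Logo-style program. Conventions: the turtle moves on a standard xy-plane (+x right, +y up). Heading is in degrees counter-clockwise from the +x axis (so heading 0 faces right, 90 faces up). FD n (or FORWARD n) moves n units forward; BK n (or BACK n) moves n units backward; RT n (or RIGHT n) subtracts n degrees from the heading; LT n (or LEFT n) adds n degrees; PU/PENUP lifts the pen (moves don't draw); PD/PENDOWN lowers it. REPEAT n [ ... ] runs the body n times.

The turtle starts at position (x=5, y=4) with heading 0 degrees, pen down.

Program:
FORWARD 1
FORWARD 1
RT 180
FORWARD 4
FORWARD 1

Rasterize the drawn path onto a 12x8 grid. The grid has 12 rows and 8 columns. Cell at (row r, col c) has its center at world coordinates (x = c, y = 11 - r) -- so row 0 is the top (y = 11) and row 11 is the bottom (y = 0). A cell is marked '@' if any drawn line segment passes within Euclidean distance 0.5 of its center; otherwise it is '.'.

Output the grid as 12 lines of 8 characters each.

Segment 0: (5,4) -> (6,4)
Segment 1: (6,4) -> (7,4)
Segment 2: (7,4) -> (3,4)
Segment 3: (3,4) -> (2,4)

Answer: ........
........
........
........
........
........
........
..@@@@@@
........
........
........
........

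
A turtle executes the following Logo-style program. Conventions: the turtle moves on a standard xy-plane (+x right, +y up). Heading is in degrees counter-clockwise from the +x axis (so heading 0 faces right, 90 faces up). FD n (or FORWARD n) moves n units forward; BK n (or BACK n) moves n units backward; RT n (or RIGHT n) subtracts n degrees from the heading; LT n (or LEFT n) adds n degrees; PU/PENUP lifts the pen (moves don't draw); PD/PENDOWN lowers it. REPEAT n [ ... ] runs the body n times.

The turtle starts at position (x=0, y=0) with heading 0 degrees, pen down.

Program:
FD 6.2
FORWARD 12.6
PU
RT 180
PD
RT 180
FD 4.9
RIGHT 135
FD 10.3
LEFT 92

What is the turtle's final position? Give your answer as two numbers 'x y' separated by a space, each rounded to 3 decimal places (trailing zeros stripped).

Executing turtle program step by step:
Start: pos=(0,0), heading=0, pen down
FD 6.2: (0,0) -> (6.2,0) [heading=0, draw]
FD 12.6: (6.2,0) -> (18.8,0) [heading=0, draw]
PU: pen up
RT 180: heading 0 -> 180
PD: pen down
RT 180: heading 180 -> 0
FD 4.9: (18.8,0) -> (23.7,0) [heading=0, draw]
RT 135: heading 0 -> 225
FD 10.3: (23.7,0) -> (16.417,-7.283) [heading=225, draw]
LT 92: heading 225 -> 317
Final: pos=(16.417,-7.283), heading=317, 4 segment(s) drawn

Answer: 16.417 -7.283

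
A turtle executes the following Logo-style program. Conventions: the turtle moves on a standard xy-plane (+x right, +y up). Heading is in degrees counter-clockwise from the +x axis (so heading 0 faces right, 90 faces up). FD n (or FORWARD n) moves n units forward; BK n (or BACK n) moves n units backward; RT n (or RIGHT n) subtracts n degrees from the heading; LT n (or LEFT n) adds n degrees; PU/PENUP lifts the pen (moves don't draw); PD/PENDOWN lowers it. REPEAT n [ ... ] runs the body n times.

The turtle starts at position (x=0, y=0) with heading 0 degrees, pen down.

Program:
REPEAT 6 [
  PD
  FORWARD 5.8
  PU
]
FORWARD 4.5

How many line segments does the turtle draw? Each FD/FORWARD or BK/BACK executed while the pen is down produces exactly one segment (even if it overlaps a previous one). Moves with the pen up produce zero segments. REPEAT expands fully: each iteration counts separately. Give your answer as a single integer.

Answer: 6

Derivation:
Executing turtle program step by step:
Start: pos=(0,0), heading=0, pen down
REPEAT 6 [
  -- iteration 1/6 --
  PD: pen down
  FD 5.8: (0,0) -> (5.8,0) [heading=0, draw]
  PU: pen up
  -- iteration 2/6 --
  PD: pen down
  FD 5.8: (5.8,0) -> (11.6,0) [heading=0, draw]
  PU: pen up
  -- iteration 3/6 --
  PD: pen down
  FD 5.8: (11.6,0) -> (17.4,0) [heading=0, draw]
  PU: pen up
  -- iteration 4/6 --
  PD: pen down
  FD 5.8: (17.4,0) -> (23.2,0) [heading=0, draw]
  PU: pen up
  -- iteration 5/6 --
  PD: pen down
  FD 5.8: (23.2,0) -> (29,0) [heading=0, draw]
  PU: pen up
  -- iteration 6/6 --
  PD: pen down
  FD 5.8: (29,0) -> (34.8,0) [heading=0, draw]
  PU: pen up
]
FD 4.5: (34.8,0) -> (39.3,0) [heading=0, move]
Final: pos=(39.3,0), heading=0, 6 segment(s) drawn
Segments drawn: 6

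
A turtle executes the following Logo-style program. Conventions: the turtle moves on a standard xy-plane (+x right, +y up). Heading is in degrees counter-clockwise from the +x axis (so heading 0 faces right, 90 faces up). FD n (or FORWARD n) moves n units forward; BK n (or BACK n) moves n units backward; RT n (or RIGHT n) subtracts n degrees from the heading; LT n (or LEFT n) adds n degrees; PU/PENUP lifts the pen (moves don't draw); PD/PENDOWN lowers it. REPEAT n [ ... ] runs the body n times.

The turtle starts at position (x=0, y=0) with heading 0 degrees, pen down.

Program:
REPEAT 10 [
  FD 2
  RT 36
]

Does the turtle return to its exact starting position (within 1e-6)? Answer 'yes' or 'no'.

Answer: yes

Derivation:
Executing turtle program step by step:
Start: pos=(0,0), heading=0, pen down
REPEAT 10 [
  -- iteration 1/10 --
  FD 2: (0,0) -> (2,0) [heading=0, draw]
  RT 36: heading 0 -> 324
  -- iteration 2/10 --
  FD 2: (2,0) -> (3.618,-1.176) [heading=324, draw]
  RT 36: heading 324 -> 288
  -- iteration 3/10 --
  FD 2: (3.618,-1.176) -> (4.236,-3.078) [heading=288, draw]
  RT 36: heading 288 -> 252
  -- iteration 4/10 --
  FD 2: (4.236,-3.078) -> (3.618,-4.98) [heading=252, draw]
  RT 36: heading 252 -> 216
  -- iteration 5/10 --
  FD 2: (3.618,-4.98) -> (2,-6.155) [heading=216, draw]
  RT 36: heading 216 -> 180
  -- iteration 6/10 --
  FD 2: (2,-6.155) -> (0,-6.155) [heading=180, draw]
  RT 36: heading 180 -> 144
  -- iteration 7/10 --
  FD 2: (0,-6.155) -> (-1.618,-4.98) [heading=144, draw]
  RT 36: heading 144 -> 108
  -- iteration 8/10 --
  FD 2: (-1.618,-4.98) -> (-2.236,-3.078) [heading=108, draw]
  RT 36: heading 108 -> 72
  -- iteration 9/10 --
  FD 2: (-2.236,-3.078) -> (-1.618,-1.176) [heading=72, draw]
  RT 36: heading 72 -> 36
  -- iteration 10/10 --
  FD 2: (-1.618,-1.176) -> (0,0) [heading=36, draw]
  RT 36: heading 36 -> 0
]
Final: pos=(0,0), heading=0, 10 segment(s) drawn

Start position: (0, 0)
Final position: (0, 0)
Distance = 0; < 1e-6 -> CLOSED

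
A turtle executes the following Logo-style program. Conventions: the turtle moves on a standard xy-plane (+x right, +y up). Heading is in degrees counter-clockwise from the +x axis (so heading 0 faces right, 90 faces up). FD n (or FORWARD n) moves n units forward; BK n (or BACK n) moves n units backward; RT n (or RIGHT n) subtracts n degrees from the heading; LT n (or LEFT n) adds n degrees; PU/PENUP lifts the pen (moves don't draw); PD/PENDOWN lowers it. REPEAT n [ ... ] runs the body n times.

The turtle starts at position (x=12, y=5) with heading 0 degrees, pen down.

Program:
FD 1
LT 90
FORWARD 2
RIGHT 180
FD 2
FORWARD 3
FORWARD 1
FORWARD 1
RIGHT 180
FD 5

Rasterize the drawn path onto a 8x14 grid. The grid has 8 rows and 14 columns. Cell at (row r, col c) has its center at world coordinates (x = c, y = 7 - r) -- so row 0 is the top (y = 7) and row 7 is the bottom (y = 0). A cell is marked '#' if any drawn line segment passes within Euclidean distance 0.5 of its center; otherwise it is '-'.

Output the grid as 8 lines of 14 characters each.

Segment 0: (12,5) -> (13,5)
Segment 1: (13,5) -> (13,7)
Segment 2: (13,7) -> (13,5)
Segment 3: (13,5) -> (13,2)
Segment 4: (13,2) -> (13,1)
Segment 5: (13,1) -> (13,0)
Segment 6: (13,0) -> (13,5)

Answer: -------------#
-------------#
------------##
-------------#
-------------#
-------------#
-------------#
-------------#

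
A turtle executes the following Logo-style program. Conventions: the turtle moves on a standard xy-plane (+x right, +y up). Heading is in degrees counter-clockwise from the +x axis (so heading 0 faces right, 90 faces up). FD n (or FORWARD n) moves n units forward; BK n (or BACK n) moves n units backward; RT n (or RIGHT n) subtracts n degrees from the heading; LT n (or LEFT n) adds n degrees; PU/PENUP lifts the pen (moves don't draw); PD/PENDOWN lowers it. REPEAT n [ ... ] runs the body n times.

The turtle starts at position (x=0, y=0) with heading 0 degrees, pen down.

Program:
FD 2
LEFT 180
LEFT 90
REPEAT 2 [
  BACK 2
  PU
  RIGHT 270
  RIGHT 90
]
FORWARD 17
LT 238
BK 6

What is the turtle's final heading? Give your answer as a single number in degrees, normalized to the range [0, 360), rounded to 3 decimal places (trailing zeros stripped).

Answer: 148

Derivation:
Executing turtle program step by step:
Start: pos=(0,0), heading=0, pen down
FD 2: (0,0) -> (2,0) [heading=0, draw]
LT 180: heading 0 -> 180
LT 90: heading 180 -> 270
REPEAT 2 [
  -- iteration 1/2 --
  BK 2: (2,0) -> (2,2) [heading=270, draw]
  PU: pen up
  RT 270: heading 270 -> 0
  RT 90: heading 0 -> 270
  -- iteration 2/2 --
  BK 2: (2,2) -> (2,4) [heading=270, move]
  PU: pen up
  RT 270: heading 270 -> 0
  RT 90: heading 0 -> 270
]
FD 17: (2,4) -> (2,-13) [heading=270, move]
LT 238: heading 270 -> 148
BK 6: (2,-13) -> (7.088,-16.18) [heading=148, move]
Final: pos=(7.088,-16.18), heading=148, 2 segment(s) drawn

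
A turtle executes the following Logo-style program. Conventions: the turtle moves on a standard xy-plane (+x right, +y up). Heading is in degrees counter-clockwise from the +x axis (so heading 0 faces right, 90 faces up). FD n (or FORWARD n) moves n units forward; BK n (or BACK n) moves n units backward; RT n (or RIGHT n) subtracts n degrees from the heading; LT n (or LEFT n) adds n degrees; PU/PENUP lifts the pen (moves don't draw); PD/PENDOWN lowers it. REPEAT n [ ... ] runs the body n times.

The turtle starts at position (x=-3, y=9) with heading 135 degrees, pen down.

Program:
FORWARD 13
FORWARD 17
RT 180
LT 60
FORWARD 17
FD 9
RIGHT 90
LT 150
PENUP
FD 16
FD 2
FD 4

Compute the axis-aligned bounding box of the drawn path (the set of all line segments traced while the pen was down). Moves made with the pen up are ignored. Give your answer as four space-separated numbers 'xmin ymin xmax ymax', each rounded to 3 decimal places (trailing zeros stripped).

Answer: -24.213 9 0.901 36.942

Derivation:
Executing turtle program step by step:
Start: pos=(-3,9), heading=135, pen down
FD 13: (-3,9) -> (-12.192,18.192) [heading=135, draw]
FD 17: (-12.192,18.192) -> (-24.213,30.213) [heading=135, draw]
RT 180: heading 135 -> 315
LT 60: heading 315 -> 15
FD 17: (-24.213,30.213) -> (-7.792,34.613) [heading=15, draw]
FD 9: (-7.792,34.613) -> (0.901,36.942) [heading=15, draw]
RT 90: heading 15 -> 285
LT 150: heading 285 -> 75
PU: pen up
FD 16: (0.901,36.942) -> (5.042,52.397) [heading=75, move]
FD 2: (5.042,52.397) -> (5.56,54.329) [heading=75, move]
FD 4: (5.56,54.329) -> (6.595,58.193) [heading=75, move]
Final: pos=(6.595,58.193), heading=75, 4 segment(s) drawn

Segment endpoints: x in {-24.213, -12.192, -7.792, -3, 0.901}, y in {9, 18.192, 30.213, 34.613, 36.942}
xmin=-24.213, ymin=9, xmax=0.901, ymax=36.942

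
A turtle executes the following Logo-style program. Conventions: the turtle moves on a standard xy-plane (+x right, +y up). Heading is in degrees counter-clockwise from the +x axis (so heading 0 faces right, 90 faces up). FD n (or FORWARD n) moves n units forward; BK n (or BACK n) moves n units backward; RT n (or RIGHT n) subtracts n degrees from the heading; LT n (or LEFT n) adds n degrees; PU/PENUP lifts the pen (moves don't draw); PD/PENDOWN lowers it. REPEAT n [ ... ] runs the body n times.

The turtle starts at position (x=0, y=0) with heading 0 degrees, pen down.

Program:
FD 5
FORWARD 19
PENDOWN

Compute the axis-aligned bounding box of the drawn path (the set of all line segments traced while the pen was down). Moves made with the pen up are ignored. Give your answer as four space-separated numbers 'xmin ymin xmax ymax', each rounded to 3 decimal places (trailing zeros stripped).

Answer: 0 0 24 0

Derivation:
Executing turtle program step by step:
Start: pos=(0,0), heading=0, pen down
FD 5: (0,0) -> (5,0) [heading=0, draw]
FD 19: (5,0) -> (24,0) [heading=0, draw]
PD: pen down
Final: pos=(24,0), heading=0, 2 segment(s) drawn

Segment endpoints: x in {0, 5, 24}, y in {0}
xmin=0, ymin=0, xmax=24, ymax=0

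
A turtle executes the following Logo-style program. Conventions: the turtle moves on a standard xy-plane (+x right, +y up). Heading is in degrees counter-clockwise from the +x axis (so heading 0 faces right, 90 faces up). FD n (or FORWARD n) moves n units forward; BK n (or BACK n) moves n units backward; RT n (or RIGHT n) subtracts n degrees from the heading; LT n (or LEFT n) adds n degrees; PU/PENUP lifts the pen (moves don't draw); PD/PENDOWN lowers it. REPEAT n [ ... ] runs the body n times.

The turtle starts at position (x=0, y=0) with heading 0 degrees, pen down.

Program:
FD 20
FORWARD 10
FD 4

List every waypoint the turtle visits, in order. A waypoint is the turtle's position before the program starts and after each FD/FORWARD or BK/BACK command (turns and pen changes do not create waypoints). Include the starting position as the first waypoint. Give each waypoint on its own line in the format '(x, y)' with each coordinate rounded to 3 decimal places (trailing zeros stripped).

Executing turtle program step by step:
Start: pos=(0,0), heading=0, pen down
FD 20: (0,0) -> (20,0) [heading=0, draw]
FD 10: (20,0) -> (30,0) [heading=0, draw]
FD 4: (30,0) -> (34,0) [heading=0, draw]
Final: pos=(34,0), heading=0, 3 segment(s) drawn
Waypoints (4 total):
(0, 0)
(20, 0)
(30, 0)
(34, 0)

Answer: (0, 0)
(20, 0)
(30, 0)
(34, 0)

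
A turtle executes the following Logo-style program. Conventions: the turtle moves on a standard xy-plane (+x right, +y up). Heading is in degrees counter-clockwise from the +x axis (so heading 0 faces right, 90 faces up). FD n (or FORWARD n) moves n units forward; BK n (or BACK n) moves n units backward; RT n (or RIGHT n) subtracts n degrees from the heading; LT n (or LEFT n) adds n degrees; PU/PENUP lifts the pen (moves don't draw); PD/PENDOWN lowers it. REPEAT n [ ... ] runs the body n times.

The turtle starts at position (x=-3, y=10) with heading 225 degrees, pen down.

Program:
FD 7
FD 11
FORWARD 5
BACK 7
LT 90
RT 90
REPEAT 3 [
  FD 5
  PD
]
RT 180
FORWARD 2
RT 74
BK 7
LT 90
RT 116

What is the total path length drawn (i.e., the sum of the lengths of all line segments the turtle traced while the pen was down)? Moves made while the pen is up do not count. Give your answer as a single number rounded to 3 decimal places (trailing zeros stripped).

Answer: 54

Derivation:
Executing turtle program step by step:
Start: pos=(-3,10), heading=225, pen down
FD 7: (-3,10) -> (-7.95,5.05) [heading=225, draw]
FD 11: (-7.95,5.05) -> (-15.728,-2.728) [heading=225, draw]
FD 5: (-15.728,-2.728) -> (-19.263,-6.263) [heading=225, draw]
BK 7: (-19.263,-6.263) -> (-14.314,-1.314) [heading=225, draw]
LT 90: heading 225 -> 315
RT 90: heading 315 -> 225
REPEAT 3 [
  -- iteration 1/3 --
  FD 5: (-14.314,-1.314) -> (-17.849,-4.849) [heading=225, draw]
  PD: pen down
  -- iteration 2/3 --
  FD 5: (-17.849,-4.849) -> (-21.385,-8.385) [heading=225, draw]
  PD: pen down
  -- iteration 3/3 --
  FD 5: (-21.385,-8.385) -> (-24.92,-11.92) [heading=225, draw]
  PD: pen down
]
RT 180: heading 225 -> 45
FD 2: (-24.92,-11.92) -> (-23.506,-10.506) [heading=45, draw]
RT 74: heading 45 -> 331
BK 7: (-23.506,-10.506) -> (-29.628,-7.112) [heading=331, draw]
LT 90: heading 331 -> 61
RT 116: heading 61 -> 305
Final: pos=(-29.628,-7.112), heading=305, 9 segment(s) drawn

Segment lengths:
  seg 1: (-3,10) -> (-7.95,5.05), length = 7
  seg 2: (-7.95,5.05) -> (-15.728,-2.728), length = 11
  seg 3: (-15.728,-2.728) -> (-19.263,-6.263), length = 5
  seg 4: (-19.263,-6.263) -> (-14.314,-1.314), length = 7
  seg 5: (-14.314,-1.314) -> (-17.849,-4.849), length = 5
  seg 6: (-17.849,-4.849) -> (-21.385,-8.385), length = 5
  seg 7: (-21.385,-8.385) -> (-24.92,-11.92), length = 5
  seg 8: (-24.92,-11.92) -> (-23.506,-10.506), length = 2
  seg 9: (-23.506,-10.506) -> (-29.628,-7.112), length = 7
Total = 54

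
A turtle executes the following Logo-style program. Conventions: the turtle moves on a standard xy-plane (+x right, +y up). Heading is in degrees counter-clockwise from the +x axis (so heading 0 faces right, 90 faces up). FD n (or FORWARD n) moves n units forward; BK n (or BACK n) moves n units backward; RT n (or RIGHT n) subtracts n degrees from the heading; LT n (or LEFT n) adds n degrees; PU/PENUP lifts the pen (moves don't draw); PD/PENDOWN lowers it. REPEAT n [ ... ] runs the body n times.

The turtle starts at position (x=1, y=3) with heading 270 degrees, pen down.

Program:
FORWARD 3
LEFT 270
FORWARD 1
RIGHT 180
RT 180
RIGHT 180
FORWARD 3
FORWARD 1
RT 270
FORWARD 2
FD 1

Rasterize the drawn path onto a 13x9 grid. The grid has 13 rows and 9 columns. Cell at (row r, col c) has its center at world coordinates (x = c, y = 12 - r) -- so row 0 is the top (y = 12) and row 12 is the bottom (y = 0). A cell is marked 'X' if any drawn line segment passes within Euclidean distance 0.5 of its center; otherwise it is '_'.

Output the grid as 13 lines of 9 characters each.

Segment 0: (1,3) -> (1,0)
Segment 1: (1,0) -> (-0,0)
Segment 2: (-0,0) -> (3,0)
Segment 3: (3,0) -> (4,0)
Segment 4: (4,0) -> (4,2)
Segment 5: (4,2) -> (4,3)

Answer: _________
_________
_________
_________
_________
_________
_________
_________
_________
_X__X____
_X__X____
_X__X____
XXXXX____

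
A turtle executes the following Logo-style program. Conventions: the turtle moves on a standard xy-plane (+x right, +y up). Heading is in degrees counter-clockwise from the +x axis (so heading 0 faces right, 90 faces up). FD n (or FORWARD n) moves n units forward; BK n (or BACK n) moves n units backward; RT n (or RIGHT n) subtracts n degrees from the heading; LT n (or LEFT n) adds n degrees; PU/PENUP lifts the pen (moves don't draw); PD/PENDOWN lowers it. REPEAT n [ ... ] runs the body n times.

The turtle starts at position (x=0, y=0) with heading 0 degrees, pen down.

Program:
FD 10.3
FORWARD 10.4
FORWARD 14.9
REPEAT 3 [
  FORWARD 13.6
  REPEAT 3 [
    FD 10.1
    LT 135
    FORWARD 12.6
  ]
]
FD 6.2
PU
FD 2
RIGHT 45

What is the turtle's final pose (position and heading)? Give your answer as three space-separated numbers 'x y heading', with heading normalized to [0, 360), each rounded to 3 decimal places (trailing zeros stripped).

Executing turtle program step by step:
Start: pos=(0,0), heading=0, pen down
FD 10.3: (0,0) -> (10.3,0) [heading=0, draw]
FD 10.4: (10.3,0) -> (20.7,0) [heading=0, draw]
FD 14.9: (20.7,0) -> (35.6,0) [heading=0, draw]
REPEAT 3 [
  -- iteration 1/3 --
  FD 13.6: (35.6,0) -> (49.2,0) [heading=0, draw]
  REPEAT 3 [
    -- iteration 1/3 --
    FD 10.1: (49.2,0) -> (59.3,0) [heading=0, draw]
    LT 135: heading 0 -> 135
    FD 12.6: (59.3,0) -> (50.39,8.91) [heading=135, draw]
    -- iteration 2/3 --
    FD 10.1: (50.39,8.91) -> (43.249,16.051) [heading=135, draw]
    LT 135: heading 135 -> 270
    FD 12.6: (43.249,16.051) -> (43.249,3.451) [heading=270, draw]
    -- iteration 3/3 --
    FD 10.1: (43.249,3.451) -> (43.249,-6.649) [heading=270, draw]
    LT 135: heading 270 -> 45
    FD 12.6: (43.249,-6.649) -> (52.158,2.261) [heading=45, draw]
  ]
  -- iteration 2/3 --
  FD 13.6: (52.158,2.261) -> (61.775,11.878) [heading=45, draw]
  REPEAT 3 [
    -- iteration 1/3 --
    FD 10.1: (61.775,11.878) -> (68.917,19.019) [heading=45, draw]
    LT 135: heading 45 -> 180
    FD 12.6: (68.917,19.019) -> (56.317,19.019) [heading=180, draw]
    -- iteration 2/3 --
    FD 10.1: (56.317,19.019) -> (46.217,19.019) [heading=180, draw]
    LT 135: heading 180 -> 315
    FD 12.6: (46.217,19.019) -> (55.126,10.11) [heading=315, draw]
    -- iteration 3/3 --
    FD 10.1: (55.126,10.11) -> (62.268,2.968) [heading=315, draw]
    LT 135: heading 315 -> 90
    FD 12.6: (62.268,2.968) -> (62.268,15.568) [heading=90, draw]
  ]
  -- iteration 3/3 --
  FD 13.6: (62.268,15.568) -> (62.268,29.168) [heading=90, draw]
  REPEAT 3 [
    -- iteration 1/3 --
    FD 10.1: (62.268,29.168) -> (62.268,39.268) [heading=90, draw]
    LT 135: heading 90 -> 225
    FD 12.6: (62.268,39.268) -> (53.358,30.358) [heading=225, draw]
    -- iteration 2/3 --
    FD 10.1: (53.358,30.358) -> (46.217,23.217) [heading=225, draw]
    LT 135: heading 225 -> 0
    FD 12.6: (46.217,23.217) -> (58.817,23.217) [heading=0, draw]
    -- iteration 3/3 --
    FD 10.1: (58.817,23.217) -> (68.917,23.217) [heading=0, draw]
    LT 135: heading 0 -> 135
    FD 12.6: (68.917,23.217) -> (60.007,32.126) [heading=135, draw]
  ]
]
FD 6.2: (60.007,32.126) -> (55.623,36.51) [heading=135, draw]
PU: pen up
FD 2: (55.623,36.51) -> (54.209,37.924) [heading=135, move]
RT 45: heading 135 -> 90
Final: pos=(54.209,37.924), heading=90, 25 segment(s) drawn

Answer: 54.209 37.924 90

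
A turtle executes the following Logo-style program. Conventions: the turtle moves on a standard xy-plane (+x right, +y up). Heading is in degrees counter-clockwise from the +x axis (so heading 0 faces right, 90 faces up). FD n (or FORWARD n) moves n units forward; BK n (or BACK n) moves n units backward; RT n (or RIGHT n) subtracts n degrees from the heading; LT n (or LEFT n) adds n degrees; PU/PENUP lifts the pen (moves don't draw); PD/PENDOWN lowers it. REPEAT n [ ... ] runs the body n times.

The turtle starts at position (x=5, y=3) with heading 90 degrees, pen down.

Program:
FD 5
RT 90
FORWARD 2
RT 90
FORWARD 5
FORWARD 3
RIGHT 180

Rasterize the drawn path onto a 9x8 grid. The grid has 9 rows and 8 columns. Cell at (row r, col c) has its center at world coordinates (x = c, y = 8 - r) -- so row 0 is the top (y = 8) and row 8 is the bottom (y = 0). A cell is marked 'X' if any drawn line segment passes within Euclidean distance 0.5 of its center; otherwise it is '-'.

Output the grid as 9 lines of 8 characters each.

Answer: -----XXX
-----X-X
-----X-X
-----X-X
-----X-X
-----X-X
-------X
-------X
-------X

Derivation:
Segment 0: (5,3) -> (5,8)
Segment 1: (5,8) -> (7,8)
Segment 2: (7,8) -> (7,3)
Segment 3: (7,3) -> (7,0)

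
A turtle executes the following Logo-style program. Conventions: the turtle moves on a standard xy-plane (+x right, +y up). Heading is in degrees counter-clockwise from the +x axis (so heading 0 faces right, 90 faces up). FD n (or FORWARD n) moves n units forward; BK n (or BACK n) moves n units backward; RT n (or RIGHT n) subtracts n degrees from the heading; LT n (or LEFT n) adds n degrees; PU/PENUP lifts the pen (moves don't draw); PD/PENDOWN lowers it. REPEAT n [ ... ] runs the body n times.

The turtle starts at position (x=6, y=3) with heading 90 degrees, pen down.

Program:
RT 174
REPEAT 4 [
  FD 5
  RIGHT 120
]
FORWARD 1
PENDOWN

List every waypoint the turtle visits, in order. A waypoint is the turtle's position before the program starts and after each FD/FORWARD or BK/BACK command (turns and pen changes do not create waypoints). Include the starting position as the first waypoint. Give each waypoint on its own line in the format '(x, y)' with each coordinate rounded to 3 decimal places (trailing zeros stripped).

Executing turtle program step by step:
Start: pos=(6,3), heading=90, pen down
RT 174: heading 90 -> 276
REPEAT 4 [
  -- iteration 1/4 --
  FD 5: (6,3) -> (6.523,-1.973) [heading=276, draw]
  RT 120: heading 276 -> 156
  -- iteration 2/4 --
  FD 5: (6.523,-1.973) -> (1.955,0.061) [heading=156, draw]
  RT 120: heading 156 -> 36
  -- iteration 3/4 --
  FD 5: (1.955,0.061) -> (6,3) [heading=36, draw]
  RT 120: heading 36 -> 276
  -- iteration 4/4 --
  FD 5: (6,3) -> (6.523,-1.973) [heading=276, draw]
  RT 120: heading 276 -> 156
]
FD 1: (6.523,-1.973) -> (5.609,-1.566) [heading=156, draw]
PD: pen down
Final: pos=(5.609,-1.566), heading=156, 5 segment(s) drawn
Waypoints (6 total):
(6, 3)
(6.523, -1.973)
(1.955, 0.061)
(6, 3)
(6.523, -1.973)
(5.609, -1.566)

Answer: (6, 3)
(6.523, -1.973)
(1.955, 0.061)
(6, 3)
(6.523, -1.973)
(5.609, -1.566)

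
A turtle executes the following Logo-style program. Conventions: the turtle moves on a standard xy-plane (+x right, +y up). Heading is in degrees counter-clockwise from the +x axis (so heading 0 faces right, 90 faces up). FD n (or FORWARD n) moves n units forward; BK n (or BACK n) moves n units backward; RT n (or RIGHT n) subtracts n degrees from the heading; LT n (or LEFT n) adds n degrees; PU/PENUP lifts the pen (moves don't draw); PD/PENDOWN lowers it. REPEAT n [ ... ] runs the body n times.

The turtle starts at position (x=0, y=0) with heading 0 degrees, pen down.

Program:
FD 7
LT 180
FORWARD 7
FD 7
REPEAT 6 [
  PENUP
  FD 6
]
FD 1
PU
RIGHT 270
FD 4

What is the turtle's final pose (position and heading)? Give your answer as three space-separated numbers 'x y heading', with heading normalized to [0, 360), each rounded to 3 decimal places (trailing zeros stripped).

Answer: -44 -4 270

Derivation:
Executing turtle program step by step:
Start: pos=(0,0), heading=0, pen down
FD 7: (0,0) -> (7,0) [heading=0, draw]
LT 180: heading 0 -> 180
FD 7: (7,0) -> (0,0) [heading=180, draw]
FD 7: (0,0) -> (-7,0) [heading=180, draw]
REPEAT 6 [
  -- iteration 1/6 --
  PU: pen up
  FD 6: (-7,0) -> (-13,0) [heading=180, move]
  -- iteration 2/6 --
  PU: pen up
  FD 6: (-13,0) -> (-19,0) [heading=180, move]
  -- iteration 3/6 --
  PU: pen up
  FD 6: (-19,0) -> (-25,0) [heading=180, move]
  -- iteration 4/6 --
  PU: pen up
  FD 6: (-25,0) -> (-31,0) [heading=180, move]
  -- iteration 5/6 --
  PU: pen up
  FD 6: (-31,0) -> (-37,0) [heading=180, move]
  -- iteration 6/6 --
  PU: pen up
  FD 6: (-37,0) -> (-43,0) [heading=180, move]
]
FD 1: (-43,0) -> (-44,0) [heading=180, move]
PU: pen up
RT 270: heading 180 -> 270
FD 4: (-44,0) -> (-44,-4) [heading=270, move]
Final: pos=(-44,-4), heading=270, 3 segment(s) drawn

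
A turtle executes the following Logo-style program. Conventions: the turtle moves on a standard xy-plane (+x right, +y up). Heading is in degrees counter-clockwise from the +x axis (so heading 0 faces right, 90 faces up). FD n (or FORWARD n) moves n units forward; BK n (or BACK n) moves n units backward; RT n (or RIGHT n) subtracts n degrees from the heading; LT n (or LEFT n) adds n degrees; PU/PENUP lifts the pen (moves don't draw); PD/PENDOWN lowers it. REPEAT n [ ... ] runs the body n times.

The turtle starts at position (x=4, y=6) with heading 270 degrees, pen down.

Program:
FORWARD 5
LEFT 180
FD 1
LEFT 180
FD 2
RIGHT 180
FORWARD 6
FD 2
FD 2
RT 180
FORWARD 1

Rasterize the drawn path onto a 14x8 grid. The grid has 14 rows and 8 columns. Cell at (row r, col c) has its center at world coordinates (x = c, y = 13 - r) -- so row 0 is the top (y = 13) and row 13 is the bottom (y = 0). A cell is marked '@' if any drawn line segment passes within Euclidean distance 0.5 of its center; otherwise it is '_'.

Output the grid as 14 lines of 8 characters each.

Answer: ________
________
________
____@___
____@___
____@___
____@___
____@___
____@___
____@___
____@___
____@___
____@___
____@___

Derivation:
Segment 0: (4,6) -> (4,1)
Segment 1: (4,1) -> (4,2)
Segment 2: (4,2) -> (4,0)
Segment 3: (4,0) -> (4,6)
Segment 4: (4,6) -> (4,8)
Segment 5: (4,8) -> (4,10)
Segment 6: (4,10) -> (4,9)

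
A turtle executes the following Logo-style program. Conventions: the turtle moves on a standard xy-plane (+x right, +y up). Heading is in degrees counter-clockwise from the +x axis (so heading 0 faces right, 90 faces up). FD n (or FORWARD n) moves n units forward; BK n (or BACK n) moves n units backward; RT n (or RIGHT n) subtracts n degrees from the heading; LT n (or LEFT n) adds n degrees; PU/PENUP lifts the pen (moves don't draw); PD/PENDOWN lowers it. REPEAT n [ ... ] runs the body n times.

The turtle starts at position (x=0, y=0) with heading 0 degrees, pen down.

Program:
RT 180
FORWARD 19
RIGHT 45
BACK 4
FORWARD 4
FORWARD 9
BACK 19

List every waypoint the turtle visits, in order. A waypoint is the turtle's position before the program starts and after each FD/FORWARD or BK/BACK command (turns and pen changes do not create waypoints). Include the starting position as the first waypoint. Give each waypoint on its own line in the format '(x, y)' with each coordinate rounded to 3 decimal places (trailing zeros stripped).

Executing turtle program step by step:
Start: pos=(0,0), heading=0, pen down
RT 180: heading 0 -> 180
FD 19: (0,0) -> (-19,0) [heading=180, draw]
RT 45: heading 180 -> 135
BK 4: (-19,0) -> (-16.172,-2.828) [heading=135, draw]
FD 4: (-16.172,-2.828) -> (-19,0) [heading=135, draw]
FD 9: (-19,0) -> (-25.364,6.364) [heading=135, draw]
BK 19: (-25.364,6.364) -> (-11.929,-7.071) [heading=135, draw]
Final: pos=(-11.929,-7.071), heading=135, 5 segment(s) drawn
Waypoints (6 total):
(0, 0)
(-19, 0)
(-16.172, -2.828)
(-19, 0)
(-25.364, 6.364)
(-11.929, -7.071)

Answer: (0, 0)
(-19, 0)
(-16.172, -2.828)
(-19, 0)
(-25.364, 6.364)
(-11.929, -7.071)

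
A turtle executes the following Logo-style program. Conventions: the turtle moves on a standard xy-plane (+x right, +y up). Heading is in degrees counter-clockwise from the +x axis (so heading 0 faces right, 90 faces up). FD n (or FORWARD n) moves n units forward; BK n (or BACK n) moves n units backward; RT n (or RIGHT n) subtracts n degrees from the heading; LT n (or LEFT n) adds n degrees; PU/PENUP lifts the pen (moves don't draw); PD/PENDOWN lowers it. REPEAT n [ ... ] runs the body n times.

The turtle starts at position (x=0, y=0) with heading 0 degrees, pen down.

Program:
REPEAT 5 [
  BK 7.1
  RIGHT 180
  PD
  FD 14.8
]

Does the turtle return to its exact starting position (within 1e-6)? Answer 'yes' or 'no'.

Executing turtle program step by step:
Start: pos=(0,0), heading=0, pen down
REPEAT 5 [
  -- iteration 1/5 --
  BK 7.1: (0,0) -> (-7.1,0) [heading=0, draw]
  RT 180: heading 0 -> 180
  PD: pen down
  FD 14.8: (-7.1,0) -> (-21.9,0) [heading=180, draw]
  -- iteration 2/5 --
  BK 7.1: (-21.9,0) -> (-14.8,0) [heading=180, draw]
  RT 180: heading 180 -> 0
  PD: pen down
  FD 14.8: (-14.8,0) -> (0,0) [heading=0, draw]
  -- iteration 3/5 --
  BK 7.1: (0,0) -> (-7.1,0) [heading=0, draw]
  RT 180: heading 0 -> 180
  PD: pen down
  FD 14.8: (-7.1,0) -> (-21.9,0) [heading=180, draw]
  -- iteration 4/5 --
  BK 7.1: (-21.9,0) -> (-14.8,0) [heading=180, draw]
  RT 180: heading 180 -> 0
  PD: pen down
  FD 14.8: (-14.8,0) -> (0,0) [heading=0, draw]
  -- iteration 5/5 --
  BK 7.1: (0,0) -> (-7.1,0) [heading=0, draw]
  RT 180: heading 0 -> 180
  PD: pen down
  FD 14.8: (-7.1,0) -> (-21.9,0) [heading=180, draw]
]
Final: pos=(-21.9,0), heading=180, 10 segment(s) drawn

Start position: (0, 0)
Final position: (-21.9, 0)
Distance = 21.9; >= 1e-6 -> NOT closed

Answer: no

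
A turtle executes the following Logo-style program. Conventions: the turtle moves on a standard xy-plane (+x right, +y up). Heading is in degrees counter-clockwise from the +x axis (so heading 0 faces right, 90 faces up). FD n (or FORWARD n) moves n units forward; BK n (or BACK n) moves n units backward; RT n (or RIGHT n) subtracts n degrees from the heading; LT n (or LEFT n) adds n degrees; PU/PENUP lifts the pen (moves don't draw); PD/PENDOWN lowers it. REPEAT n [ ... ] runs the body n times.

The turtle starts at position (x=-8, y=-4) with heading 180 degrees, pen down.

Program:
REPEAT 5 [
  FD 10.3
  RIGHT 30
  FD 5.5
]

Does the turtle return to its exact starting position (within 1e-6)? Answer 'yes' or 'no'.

Answer: no

Derivation:
Executing turtle program step by step:
Start: pos=(-8,-4), heading=180, pen down
REPEAT 5 [
  -- iteration 1/5 --
  FD 10.3: (-8,-4) -> (-18.3,-4) [heading=180, draw]
  RT 30: heading 180 -> 150
  FD 5.5: (-18.3,-4) -> (-23.063,-1.25) [heading=150, draw]
  -- iteration 2/5 --
  FD 10.3: (-23.063,-1.25) -> (-31.983,3.9) [heading=150, draw]
  RT 30: heading 150 -> 120
  FD 5.5: (-31.983,3.9) -> (-34.733,8.663) [heading=120, draw]
  -- iteration 3/5 --
  FD 10.3: (-34.733,8.663) -> (-39.883,17.583) [heading=120, draw]
  RT 30: heading 120 -> 90
  FD 5.5: (-39.883,17.583) -> (-39.883,23.083) [heading=90, draw]
  -- iteration 4/5 --
  FD 10.3: (-39.883,23.083) -> (-39.883,33.383) [heading=90, draw]
  RT 30: heading 90 -> 60
  FD 5.5: (-39.883,33.383) -> (-37.133,38.146) [heading=60, draw]
  -- iteration 5/5 --
  FD 10.3: (-37.133,38.146) -> (-31.983,47.066) [heading=60, draw]
  RT 30: heading 60 -> 30
  FD 5.5: (-31.983,47.066) -> (-27.22,49.816) [heading=30, draw]
]
Final: pos=(-27.22,49.816), heading=30, 10 segment(s) drawn

Start position: (-8, -4)
Final position: (-27.22, 49.816)
Distance = 57.146; >= 1e-6 -> NOT closed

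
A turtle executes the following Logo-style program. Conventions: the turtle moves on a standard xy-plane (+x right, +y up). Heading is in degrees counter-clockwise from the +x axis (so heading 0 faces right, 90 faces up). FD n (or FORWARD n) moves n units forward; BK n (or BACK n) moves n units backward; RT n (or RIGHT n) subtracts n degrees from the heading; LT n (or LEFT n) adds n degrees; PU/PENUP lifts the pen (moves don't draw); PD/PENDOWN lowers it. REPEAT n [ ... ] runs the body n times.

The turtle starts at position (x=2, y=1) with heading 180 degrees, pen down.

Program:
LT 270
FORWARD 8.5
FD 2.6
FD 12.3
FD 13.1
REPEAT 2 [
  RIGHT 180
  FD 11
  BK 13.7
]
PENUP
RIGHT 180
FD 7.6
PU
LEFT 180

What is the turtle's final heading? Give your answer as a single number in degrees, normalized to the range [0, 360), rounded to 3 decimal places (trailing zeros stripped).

Executing turtle program step by step:
Start: pos=(2,1), heading=180, pen down
LT 270: heading 180 -> 90
FD 8.5: (2,1) -> (2,9.5) [heading=90, draw]
FD 2.6: (2,9.5) -> (2,12.1) [heading=90, draw]
FD 12.3: (2,12.1) -> (2,24.4) [heading=90, draw]
FD 13.1: (2,24.4) -> (2,37.5) [heading=90, draw]
REPEAT 2 [
  -- iteration 1/2 --
  RT 180: heading 90 -> 270
  FD 11: (2,37.5) -> (2,26.5) [heading=270, draw]
  BK 13.7: (2,26.5) -> (2,40.2) [heading=270, draw]
  -- iteration 2/2 --
  RT 180: heading 270 -> 90
  FD 11: (2,40.2) -> (2,51.2) [heading=90, draw]
  BK 13.7: (2,51.2) -> (2,37.5) [heading=90, draw]
]
PU: pen up
RT 180: heading 90 -> 270
FD 7.6: (2,37.5) -> (2,29.9) [heading=270, move]
PU: pen up
LT 180: heading 270 -> 90
Final: pos=(2,29.9), heading=90, 8 segment(s) drawn

Answer: 90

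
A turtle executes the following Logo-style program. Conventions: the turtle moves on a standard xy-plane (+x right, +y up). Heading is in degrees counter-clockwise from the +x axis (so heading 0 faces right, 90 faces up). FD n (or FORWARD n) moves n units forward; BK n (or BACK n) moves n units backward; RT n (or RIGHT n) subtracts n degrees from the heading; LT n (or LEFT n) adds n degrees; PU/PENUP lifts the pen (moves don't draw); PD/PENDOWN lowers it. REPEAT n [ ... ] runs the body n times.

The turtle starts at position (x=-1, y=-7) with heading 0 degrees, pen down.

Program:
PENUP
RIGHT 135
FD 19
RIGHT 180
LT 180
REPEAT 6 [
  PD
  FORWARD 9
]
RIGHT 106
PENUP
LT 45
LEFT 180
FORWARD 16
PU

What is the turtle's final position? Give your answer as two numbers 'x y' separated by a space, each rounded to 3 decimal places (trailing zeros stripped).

Answer: -37.239 -63.029

Derivation:
Executing turtle program step by step:
Start: pos=(-1,-7), heading=0, pen down
PU: pen up
RT 135: heading 0 -> 225
FD 19: (-1,-7) -> (-14.435,-20.435) [heading=225, move]
RT 180: heading 225 -> 45
LT 180: heading 45 -> 225
REPEAT 6 [
  -- iteration 1/6 --
  PD: pen down
  FD 9: (-14.435,-20.435) -> (-20.799,-26.799) [heading=225, draw]
  -- iteration 2/6 --
  PD: pen down
  FD 9: (-20.799,-26.799) -> (-27.163,-33.163) [heading=225, draw]
  -- iteration 3/6 --
  PD: pen down
  FD 9: (-27.163,-33.163) -> (-33.527,-39.527) [heading=225, draw]
  -- iteration 4/6 --
  PD: pen down
  FD 9: (-33.527,-39.527) -> (-39.891,-45.891) [heading=225, draw]
  -- iteration 5/6 --
  PD: pen down
  FD 9: (-39.891,-45.891) -> (-46.255,-52.255) [heading=225, draw]
  -- iteration 6/6 --
  PD: pen down
  FD 9: (-46.255,-52.255) -> (-52.619,-58.619) [heading=225, draw]
]
RT 106: heading 225 -> 119
PU: pen up
LT 45: heading 119 -> 164
LT 180: heading 164 -> 344
FD 16: (-52.619,-58.619) -> (-37.239,-63.029) [heading=344, move]
PU: pen up
Final: pos=(-37.239,-63.029), heading=344, 6 segment(s) drawn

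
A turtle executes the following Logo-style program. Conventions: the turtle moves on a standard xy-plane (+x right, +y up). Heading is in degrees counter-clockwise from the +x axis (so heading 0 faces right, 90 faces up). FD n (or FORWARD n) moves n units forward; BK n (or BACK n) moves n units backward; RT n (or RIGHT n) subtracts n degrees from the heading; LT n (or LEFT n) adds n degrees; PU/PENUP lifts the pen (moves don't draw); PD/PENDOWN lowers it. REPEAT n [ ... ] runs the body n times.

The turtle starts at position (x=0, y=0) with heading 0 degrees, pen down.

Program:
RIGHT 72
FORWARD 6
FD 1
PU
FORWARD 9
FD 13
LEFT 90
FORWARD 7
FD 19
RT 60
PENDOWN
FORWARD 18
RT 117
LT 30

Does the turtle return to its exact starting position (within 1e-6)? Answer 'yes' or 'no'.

Executing turtle program step by step:
Start: pos=(0,0), heading=0, pen down
RT 72: heading 0 -> 288
FD 6: (0,0) -> (1.854,-5.706) [heading=288, draw]
FD 1: (1.854,-5.706) -> (2.163,-6.657) [heading=288, draw]
PU: pen up
FD 9: (2.163,-6.657) -> (4.944,-15.217) [heading=288, move]
FD 13: (4.944,-15.217) -> (8.961,-27.581) [heading=288, move]
LT 90: heading 288 -> 18
FD 7: (8.961,-27.581) -> (15.619,-25.418) [heading=18, move]
FD 19: (15.619,-25.418) -> (33.689,-19.546) [heading=18, move]
RT 60: heading 18 -> 318
PD: pen down
FD 18: (33.689,-19.546) -> (47.066,-31.591) [heading=318, draw]
RT 117: heading 318 -> 201
LT 30: heading 201 -> 231
Final: pos=(47.066,-31.591), heading=231, 3 segment(s) drawn

Start position: (0, 0)
Final position: (47.066, -31.591)
Distance = 56.684; >= 1e-6 -> NOT closed

Answer: no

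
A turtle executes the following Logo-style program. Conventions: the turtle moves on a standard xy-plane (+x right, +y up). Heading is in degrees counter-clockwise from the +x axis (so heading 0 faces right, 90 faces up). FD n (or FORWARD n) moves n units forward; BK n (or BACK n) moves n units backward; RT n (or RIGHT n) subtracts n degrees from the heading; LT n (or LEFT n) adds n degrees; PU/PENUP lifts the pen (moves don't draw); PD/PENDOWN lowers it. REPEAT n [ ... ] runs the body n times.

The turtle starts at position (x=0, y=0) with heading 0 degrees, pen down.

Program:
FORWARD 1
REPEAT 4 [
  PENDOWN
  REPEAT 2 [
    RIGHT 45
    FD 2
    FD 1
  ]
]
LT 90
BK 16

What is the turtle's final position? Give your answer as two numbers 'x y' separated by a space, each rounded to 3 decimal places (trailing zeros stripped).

Executing turtle program step by step:
Start: pos=(0,0), heading=0, pen down
FD 1: (0,0) -> (1,0) [heading=0, draw]
REPEAT 4 [
  -- iteration 1/4 --
  PD: pen down
  REPEAT 2 [
    -- iteration 1/2 --
    RT 45: heading 0 -> 315
    FD 2: (1,0) -> (2.414,-1.414) [heading=315, draw]
    FD 1: (2.414,-1.414) -> (3.121,-2.121) [heading=315, draw]
    -- iteration 2/2 --
    RT 45: heading 315 -> 270
    FD 2: (3.121,-2.121) -> (3.121,-4.121) [heading=270, draw]
    FD 1: (3.121,-4.121) -> (3.121,-5.121) [heading=270, draw]
  ]
  -- iteration 2/4 --
  PD: pen down
  REPEAT 2 [
    -- iteration 1/2 --
    RT 45: heading 270 -> 225
    FD 2: (3.121,-5.121) -> (1.707,-6.536) [heading=225, draw]
    FD 1: (1.707,-6.536) -> (1,-7.243) [heading=225, draw]
    -- iteration 2/2 --
    RT 45: heading 225 -> 180
    FD 2: (1,-7.243) -> (-1,-7.243) [heading=180, draw]
    FD 1: (-1,-7.243) -> (-2,-7.243) [heading=180, draw]
  ]
  -- iteration 3/4 --
  PD: pen down
  REPEAT 2 [
    -- iteration 1/2 --
    RT 45: heading 180 -> 135
    FD 2: (-2,-7.243) -> (-3.414,-5.828) [heading=135, draw]
    FD 1: (-3.414,-5.828) -> (-4.121,-5.121) [heading=135, draw]
    -- iteration 2/2 --
    RT 45: heading 135 -> 90
    FD 2: (-4.121,-5.121) -> (-4.121,-3.121) [heading=90, draw]
    FD 1: (-4.121,-3.121) -> (-4.121,-2.121) [heading=90, draw]
  ]
  -- iteration 4/4 --
  PD: pen down
  REPEAT 2 [
    -- iteration 1/2 --
    RT 45: heading 90 -> 45
    FD 2: (-4.121,-2.121) -> (-2.707,-0.707) [heading=45, draw]
    FD 1: (-2.707,-0.707) -> (-2,0) [heading=45, draw]
    -- iteration 2/2 --
    RT 45: heading 45 -> 0
    FD 2: (-2,0) -> (0,0) [heading=0, draw]
    FD 1: (0,0) -> (1,0) [heading=0, draw]
  ]
]
LT 90: heading 0 -> 90
BK 16: (1,0) -> (1,-16) [heading=90, draw]
Final: pos=(1,-16), heading=90, 18 segment(s) drawn

Answer: 1 -16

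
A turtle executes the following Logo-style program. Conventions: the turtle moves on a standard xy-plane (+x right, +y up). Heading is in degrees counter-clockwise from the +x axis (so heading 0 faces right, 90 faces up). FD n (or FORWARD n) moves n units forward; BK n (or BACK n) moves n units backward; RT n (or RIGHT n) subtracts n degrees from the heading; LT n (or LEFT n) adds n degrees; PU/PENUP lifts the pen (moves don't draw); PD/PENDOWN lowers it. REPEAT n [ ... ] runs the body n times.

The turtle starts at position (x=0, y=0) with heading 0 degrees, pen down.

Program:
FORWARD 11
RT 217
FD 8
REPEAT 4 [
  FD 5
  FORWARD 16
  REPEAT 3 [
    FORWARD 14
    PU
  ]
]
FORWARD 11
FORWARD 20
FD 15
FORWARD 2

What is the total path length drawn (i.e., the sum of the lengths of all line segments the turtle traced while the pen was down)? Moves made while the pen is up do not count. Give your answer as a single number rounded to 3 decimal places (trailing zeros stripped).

Executing turtle program step by step:
Start: pos=(0,0), heading=0, pen down
FD 11: (0,0) -> (11,0) [heading=0, draw]
RT 217: heading 0 -> 143
FD 8: (11,0) -> (4.611,4.815) [heading=143, draw]
REPEAT 4 [
  -- iteration 1/4 --
  FD 5: (4.611,4.815) -> (0.618,7.824) [heading=143, draw]
  FD 16: (0.618,7.824) -> (-12.16,17.453) [heading=143, draw]
  REPEAT 3 [
    -- iteration 1/3 --
    FD 14: (-12.16,17.453) -> (-23.341,25.878) [heading=143, draw]
    PU: pen up
    -- iteration 2/3 --
    FD 14: (-23.341,25.878) -> (-34.522,34.303) [heading=143, move]
    PU: pen up
    -- iteration 3/3 --
    FD 14: (-34.522,34.303) -> (-45.703,42.729) [heading=143, move]
    PU: pen up
  ]
  -- iteration 2/4 --
  FD 5: (-45.703,42.729) -> (-49.696,45.738) [heading=143, move]
  FD 16: (-49.696,45.738) -> (-62.474,55.367) [heading=143, move]
  REPEAT 3 [
    -- iteration 1/3 --
    FD 14: (-62.474,55.367) -> (-73.655,63.792) [heading=143, move]
    PU: pen up
    -- iteration 2/3 --
    FD 14: (-73.655,63.792) -> (-84.836,72.218) [heading=143, move]
    PU: pen up
    -- iteration 3/3 --
    FD 14: (-84.836,72.218) -> (-96.017,80.643) [heading=143, move]
    PU: pen up
  ]
  -- iteration 3/4 --
  FD 5: (-96.017,80.643) -> (-100.01,83.652) [heading=143, move]
  FD 16: (-100.01,83.652) -> (-112.789,93.281) [heading=143, move]
  REPEAT 3 [
    -- iteration 1/3 --
    FD 14: (-112.789,93.281) -> (-123.969,101.707) [heading=143, move]
    PU: pen up
    -- iteration 2/3 --
    FD 14: (-123.969,101.707) -> (-135.15,110.132) [heading=143, move]
    PU: pen up
    -- iteration 3/3 --
    FD 14: (-135.15,110.132) -> (-146.331,118.558) [heading=143, move]
    PU: pen up
  ]
  -- iteration 4/4 --
  FD 5: (-146.331,118.558) -> (-150.324,121.567) [heading=143, move]
  FD 16: (-150.324,121.567) -> (-163.103,131.196) [heading=143, move]
  REPEAT 3 [
    -- iteration 1/3 --
    FD 14: (-163.103,131.196) -> (-174.283,139.621) [heading=143, move]
    PU: pen up
    -- iteration 2/3 --
    FD 14: (-174.283,139.621) -> (-185.464,148.046) [heading=143, move]
    PU: pen up
    -- iteration 3/3 --
    FD 14: (-185.464,148.046) -> (-196.645,156.472) [heading=143, move]
    PU: pen up
  ]
]
FD 11: (-196.645,156.472) -> (-205.43,163.092) [heading=143, move]
FD 20: (-205.43,163.092) -> (-221.403,175.128) [heading=143, move]
FD 15: (-221.403,175.128) -> (-233.382,184.155) [heading=143, move]
FD 2: (-233.382,184.155) -> (-234.98,185.359) [heading=143, move]
Final: pos=(-234.98,185.359), heading=143, 5 segment(s) drawn

Segment lengths:
  seg 1: (0,0) -> (11,0), length = 11
  seg 2: (11,0) -> (4.611,4.815), length = 8
  seg 3: (4.611,4.815) -> (0.618,7.824), length = 5
  seg 4: (0.618,7.824) -> (-12.16,17.453), length = 16
  seg 5: (-12.16,17.453) -> (-23.341,25.878), length = 14
Total = 54

Answer: 54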